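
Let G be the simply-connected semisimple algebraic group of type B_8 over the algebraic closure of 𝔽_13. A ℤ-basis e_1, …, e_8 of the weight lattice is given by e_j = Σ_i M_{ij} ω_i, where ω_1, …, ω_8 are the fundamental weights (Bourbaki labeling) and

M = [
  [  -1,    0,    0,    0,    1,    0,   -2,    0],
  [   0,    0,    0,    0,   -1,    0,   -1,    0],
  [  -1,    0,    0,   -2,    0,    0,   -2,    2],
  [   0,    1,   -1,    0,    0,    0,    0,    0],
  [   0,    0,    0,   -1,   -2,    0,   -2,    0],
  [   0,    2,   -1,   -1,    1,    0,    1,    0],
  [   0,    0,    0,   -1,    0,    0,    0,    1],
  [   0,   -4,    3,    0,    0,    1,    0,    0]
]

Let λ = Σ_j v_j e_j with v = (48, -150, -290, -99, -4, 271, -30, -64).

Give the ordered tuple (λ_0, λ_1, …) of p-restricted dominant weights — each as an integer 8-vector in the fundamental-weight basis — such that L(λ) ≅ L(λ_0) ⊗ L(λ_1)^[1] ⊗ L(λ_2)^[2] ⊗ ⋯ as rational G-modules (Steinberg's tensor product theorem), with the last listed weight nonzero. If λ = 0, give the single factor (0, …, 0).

((8, 8, 4, 10, 11, 3, 9, 1), (0, 2, 6, 10, 12, 4, 2, 0))

ω-coordinates c = M·v, v = (48, -150, -290, -99, -4, 271, -30, -64):
  c_1 = (-1)·(48) + (0)·(-150) + (0)·(-290) + (0)·(-99) + (1)·(-4) + (0)·(271) + (-2)·(-30) + (0)·(-64) = 8
  c_2 = (0)·(48) + (0)·(-150) + (0)·(-290) + (0)·(-99) + (-1)·(-4) + (0)·(271) + (-1)·(-30) + (0)·(-64) = 34
  c_3 = (-1)·(48) + (0)·(-150) + (0)·(-290) + (-2)·(-99) + (0)·(-4) + (0)·(271) + (-2)·(-30) + (2)·(-64) = 82
  c_4 = (0)·(48) + (1)·(-150) + (-1)·(-290) + (0)·(-99) + (0)·(-4) + (0)·(271) + (0)·(-30) + (0)·(-64) = 140
  c_5 = (0)·(48) + (0)·(-150) + (0)·(-290) + (-1)·(-99) + (-2)·(-4) + (0)·(271) + (-2)·(-30) + (0)·(-64) = 167
  c_6 = (0)·(48) + (2)·(-150) + (-1)·(-290) + (-1)·(-99) + (1)·(-4) + (0)·(271) + (1)·(-30) + (0)·(-64) = 55
  c_7 = (0)·(48) + (0)·(-150) + (0)·(-290) + (-1)·(-99) + (0)·(-4) + (0)·(271) + (0)·(-30) + (1)·(-64) = 35
  c_8 = (0)·(48) + (-4)·(-150) + (3)·(-290) + (0)·(-99) + (0)·(-4) + (1)·(271) + (0)·(-30) + (0)·(-64) = 1
p = 13; digits c_i = Σ_j d_{ij}·13^j, 0 ≤ d_{ij} < 13:
  c_1 = 8 = 8·13^0
  c_2 = 34 = 8·13^0 + 2·13^1
  c_3 = 82 = 4·13^0 + 6·13^1
  c_4 = 140 = 10·13^0 + 10·13^1
  c_5 = 167 = 11·13^0 + 12·13^1
  c_6 = 55 = 3·13^0 + 4·13^1
  c_7 = 35 = 9·13^0 + 2·13^1
  c_8 = 1 = 1·13^0
p-restricted factor λ_0 = (8, 8, 4, 10, 11, 3, 9, 1)
p-restricted factor λ_1 = (0, 2, 6, 10, 12, 4, 2, 0)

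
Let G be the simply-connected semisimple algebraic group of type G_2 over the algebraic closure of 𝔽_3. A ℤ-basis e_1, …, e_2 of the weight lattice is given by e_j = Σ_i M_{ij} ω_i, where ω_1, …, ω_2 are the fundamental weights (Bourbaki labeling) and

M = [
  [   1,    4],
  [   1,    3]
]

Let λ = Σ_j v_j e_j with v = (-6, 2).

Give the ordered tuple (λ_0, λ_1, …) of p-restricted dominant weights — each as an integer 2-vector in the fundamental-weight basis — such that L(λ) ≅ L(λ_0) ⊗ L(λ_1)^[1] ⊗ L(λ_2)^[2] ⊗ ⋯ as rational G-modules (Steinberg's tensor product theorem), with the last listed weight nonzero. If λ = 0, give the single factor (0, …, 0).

ω-coordinates c = M·v, v = (-6, 2):
  c_1 = (1)·(-6) + 4·2 = 2
  c_2 = (1)·(-6) + 3·2 = 0
p = 3; digits c_i = Σ_j d_{ij}·3^j, 0 ≤ d_{ij} < 3:
  c_1 = 2 = 2·3^0
  c_2 = 0
p-restricted factor λ_0 = (2, 0)

((2, 0),)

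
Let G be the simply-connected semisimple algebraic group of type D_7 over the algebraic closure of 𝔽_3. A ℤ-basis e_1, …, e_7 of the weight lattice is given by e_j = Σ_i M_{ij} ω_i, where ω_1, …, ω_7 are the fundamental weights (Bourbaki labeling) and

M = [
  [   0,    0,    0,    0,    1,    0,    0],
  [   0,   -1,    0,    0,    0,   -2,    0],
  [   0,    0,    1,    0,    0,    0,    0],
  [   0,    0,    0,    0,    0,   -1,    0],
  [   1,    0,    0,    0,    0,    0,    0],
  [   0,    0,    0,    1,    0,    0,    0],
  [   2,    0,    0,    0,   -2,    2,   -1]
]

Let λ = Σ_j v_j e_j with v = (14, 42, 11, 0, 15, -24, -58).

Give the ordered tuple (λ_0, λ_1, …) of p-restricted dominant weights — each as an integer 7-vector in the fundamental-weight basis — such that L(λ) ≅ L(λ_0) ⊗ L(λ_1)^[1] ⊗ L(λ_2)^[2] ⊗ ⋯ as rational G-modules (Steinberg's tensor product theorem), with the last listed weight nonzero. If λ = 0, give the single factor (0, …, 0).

Compute c_i = Σ_j M_{ij} v_j with v = (14, 42, 11, 0, 15, -24, -58):
  c_1 = (0)·(14) + (0)·(42) + (0)·(11) + (0)·(0) + (1)·(15) + (0)·(-24) + (0)·(-58) = 15
  c_2 = (0)·(14) + (-1)·(42) + (0)·(11) + (0)·(0) + (0)·(15) + (-2)·(-24) + (0)·(-58) = 6
  c_3 = (0)·(14) + (0)·(42) + (1)·(11) + (0)·(0) + (0)·(15) + (0)·(-24) + (0)·(-58) = 11
  c_4 = (0)·(14) + (0)·(42) + (0)·(11) + (0)·(0) + (0)·(15) + (-1)·(-24) + (0)·(-58) = 24
  c_5 = (1)·(14) + (0)·(42) + (0)·(11) + (0)·(0) + (0)·(15) + (0)·(-24) + (0)·(-58) = 14
  c_6 = (0)·(14) + (0)·(42) + (0)·(11) + (1)·(0) + (0)·(15) + (0)·(-24) + (0)·(-58) = 0
  c_7 = (2)·(14) + (0)·(42) + (0)·(11) + (0)·(0) + (-2)·(15) + (2)·(-24) + (-1)·(-58) = 8
Base-3 expansion of each c_i:
  c_1 = 15 = 0·3^0 + 2·3^1 + 1·3^2
  c_2 = 6 = 0·3^0 + 2·3^1
  c_3 = 11 = 2·3^0 + 0·3^1 + 1·3^2
  c_4 = 24 = 0·3^0 + 2·3^1 + 2·3^2
  c_5 = 14 = 2·3^0 + 1·3^1 + 1·3^2
  c_6 = 0
  c_7 = 8 = 2·3^0 + 2·3^1
p-restricted factor λ_0 = (0, 0, 2, 0, 2, 0, 2)
p-restricted factor λ_1 = (2, 2, 0, 2, 1, 0, 2)
p-restricted factor λ_2 = (1, 0, 1, 2, 1, 0, 0)

((0, 0, 2, 0, 2, 0, 2), (2, 2, 0, 2, 1, 0, 2), (1, 0, 1, 2, 1, 0, 0))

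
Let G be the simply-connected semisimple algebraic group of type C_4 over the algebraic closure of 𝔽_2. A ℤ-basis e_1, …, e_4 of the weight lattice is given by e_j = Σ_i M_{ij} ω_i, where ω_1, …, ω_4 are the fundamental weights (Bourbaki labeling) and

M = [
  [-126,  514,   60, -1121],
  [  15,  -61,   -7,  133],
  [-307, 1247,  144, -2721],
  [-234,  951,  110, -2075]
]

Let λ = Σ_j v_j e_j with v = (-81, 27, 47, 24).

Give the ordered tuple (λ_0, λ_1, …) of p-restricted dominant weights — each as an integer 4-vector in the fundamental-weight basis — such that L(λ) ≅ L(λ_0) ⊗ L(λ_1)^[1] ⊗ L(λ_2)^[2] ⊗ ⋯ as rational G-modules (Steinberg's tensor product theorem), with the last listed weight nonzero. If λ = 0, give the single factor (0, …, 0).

((0, 1, 0, 1),)

In the fundamental-weight basis, λ has coordinates c = M·v (v = (-81, 27, 47, 24)):
  c_1 = -126*-81 + 514*27 + 60*47 + -1121*24 = 0
  c_2 = 15*-81 + -61*27 + -7*47 + 133*24 = 1
  c_3 = -307*-81 + 1247*27 + 144*47 + -2721*24 = 0
  c_4 = -234*-81 + 951*27 + 110*47 + -2075*24 = 1
Base-2 expansion of each c_i:
  c_1 = 0
  c_2 = 1 = 1·2^0
  c_3 = 0
  c_4 = 1 = 1·2^0
Factor λ_0 = (0, 1, 0, 1)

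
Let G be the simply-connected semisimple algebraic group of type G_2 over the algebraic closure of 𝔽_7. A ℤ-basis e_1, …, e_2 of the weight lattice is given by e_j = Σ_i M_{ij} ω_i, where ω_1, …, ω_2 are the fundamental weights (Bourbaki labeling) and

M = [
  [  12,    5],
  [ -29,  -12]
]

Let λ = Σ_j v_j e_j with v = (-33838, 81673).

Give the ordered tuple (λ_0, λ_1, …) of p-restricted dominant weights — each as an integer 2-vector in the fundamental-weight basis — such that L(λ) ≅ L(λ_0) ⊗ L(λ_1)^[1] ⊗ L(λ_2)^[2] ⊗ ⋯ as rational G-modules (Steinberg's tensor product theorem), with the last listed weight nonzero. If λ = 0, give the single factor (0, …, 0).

In the fundamental-weight basis, λ has coordinates c = M·v (v = (-33838, 81673)):
  c_1 = (12)·(-33838) + (5)·(81673) = 2309
  c_2 = (-29)·(-33838) + (-12)·(81673) = 1226
p = 7; digits c_i = Σ_j d_{ij}·7^j, 0 ≤ d_{ij} < 7:
  c_1 = 2309 = 6·7^0 + 0·7^1 + 5·7^2 + 6·7^3
  c_2 = 1226 = 1·7^0 + 0·7^1 + 4·7^2 + 3·7^3
p-restricted factor λ_0 = (6, 1)
p-restricted factor λ_1 = (0, 0)
p-restricted factor λ_2 = (5, 4)
p-restricted factor λ_3 = (6, 3)

((6, 1), (0, 0), (5, 4), (6, 3))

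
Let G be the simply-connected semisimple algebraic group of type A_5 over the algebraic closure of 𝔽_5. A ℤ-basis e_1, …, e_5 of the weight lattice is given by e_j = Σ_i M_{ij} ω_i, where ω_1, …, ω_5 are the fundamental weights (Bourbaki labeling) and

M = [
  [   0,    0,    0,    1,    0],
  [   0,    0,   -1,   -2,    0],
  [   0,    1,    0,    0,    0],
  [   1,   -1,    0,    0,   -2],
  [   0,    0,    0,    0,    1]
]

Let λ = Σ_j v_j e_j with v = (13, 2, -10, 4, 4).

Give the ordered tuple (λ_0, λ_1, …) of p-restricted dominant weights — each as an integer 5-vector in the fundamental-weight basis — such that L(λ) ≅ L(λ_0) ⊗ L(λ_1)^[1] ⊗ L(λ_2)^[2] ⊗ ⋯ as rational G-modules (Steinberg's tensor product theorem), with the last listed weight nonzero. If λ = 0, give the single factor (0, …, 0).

ω-coordinates c = M·v, v = (13, 2, -10, 4, 4):
  c_1 = 0*13 + 0*2 + 0*-10 + 1*4 + 0*4 = 4
  c_2 = 0*13 + 0*2 + -1*-10 + -2*4 + 0*4 = 2
  c_3 = 0*13 + 1*2 + 0*-10 + 0*4 + 0*4 = 2
  c_4 = 1*13 + -1*2 + 0*-10 + 0*4 + -2*4 = 3
  c_5 = 0*13 + 0*2 + 0*-10 + 0*4 + 1*4 = 4
Expand coordinatewise in base 5:
  c_1 = 4 = 4·5^0
  c_2 = 2 = 2·5^0
  c_3 = 2 = 2·5^0
  c_4 = 3 = 3·5^0
  c_5 = 4 = 4·5^0
p-restricted factor λ_0 = (4, 2, 2, 3, 4)

((4, 2, 2, 3, 4),)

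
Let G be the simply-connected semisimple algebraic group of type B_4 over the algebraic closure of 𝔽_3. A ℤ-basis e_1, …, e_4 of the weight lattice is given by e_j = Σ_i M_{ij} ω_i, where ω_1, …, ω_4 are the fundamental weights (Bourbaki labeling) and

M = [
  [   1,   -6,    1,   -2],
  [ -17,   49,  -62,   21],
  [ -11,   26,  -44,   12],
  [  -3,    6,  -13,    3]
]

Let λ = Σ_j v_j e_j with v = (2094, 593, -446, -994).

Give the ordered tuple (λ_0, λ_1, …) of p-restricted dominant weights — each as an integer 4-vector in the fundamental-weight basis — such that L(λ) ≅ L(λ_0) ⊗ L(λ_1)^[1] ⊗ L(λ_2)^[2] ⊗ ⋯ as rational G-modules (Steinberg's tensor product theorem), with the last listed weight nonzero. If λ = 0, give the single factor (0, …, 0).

((0, 0, 2, 2), (2, 1, 2, 0), (2, 2, 2, 1), (2, 2, 2, 0), (0, 2, 0, 1))

Compute c_i = Σ_j M_{ij} v_j with v = (2094, 593, -446, -994):
  c_1 = 1·2094 + (-6)·(593) + (1)·(-446) + (-2)·(-994) = 78
  c_2 = (-17)·(2094) + 49·593 + (-62)·(-446) + (21)·(-994) = 237
  c_3 = (-11)·(2094) + 26·593 + (-44)·(-446) + (12)·(-994) = 80
  c_4 = (-3)·(2094) + 6·593 + (-13)·(-446) + (3)·(-994) = 92
p = 3; digits c_i = Σ_j d_{ij}·3^j, 0 ≤ d_{ij} < 3:
  c_1 = 78 = 0·3^0 + 2·3^1 + 2·3^2 + 2·3^3
  c_2 = 237 = 0·3^0 + 1·3^1 + 2·3^2 + 2·3^3 + 2·3^4
  c_3 = 80 = 2·3^0 + 2·3^1 + 2·3^2 + 2·3^3
  c_4 = 92 = 2·3^0 + 0·3^1 + 1·3^2 + 0·3^3 + 1·3^4
p-restricted factor λ_0 = (0, 0, 2, 2)
p-restricted factor λ_1 = (2, 1, 2, 0)
p-restricted factor λ_2 = (2, 2, 2, 1)
p-restricted factor λ_3 = (2, 2, 2, 0)
p-restricted factor λ_4 = (0, 2, 0, 1)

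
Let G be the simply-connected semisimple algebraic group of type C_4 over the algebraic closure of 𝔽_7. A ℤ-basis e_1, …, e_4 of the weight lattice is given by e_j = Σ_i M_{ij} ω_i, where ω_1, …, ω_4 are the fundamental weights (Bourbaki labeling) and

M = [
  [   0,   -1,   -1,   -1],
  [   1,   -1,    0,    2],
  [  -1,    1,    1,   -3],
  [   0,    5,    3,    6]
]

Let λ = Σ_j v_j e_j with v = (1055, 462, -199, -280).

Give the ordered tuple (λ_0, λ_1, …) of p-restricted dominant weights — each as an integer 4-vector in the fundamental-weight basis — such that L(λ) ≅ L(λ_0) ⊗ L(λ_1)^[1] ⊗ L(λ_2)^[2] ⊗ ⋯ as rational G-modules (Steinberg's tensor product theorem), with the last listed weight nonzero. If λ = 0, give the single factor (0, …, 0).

In the fundamental-weight basis, λ has coordinates c = M·v (v = (1055, 462, -199, -280)):
  c_1 = 0·1055 + (-1)·(462) + (-1)·(-199) + (-1)·(-280) = 17
  c_2 = 1·1055 + (-1)·(462) + (0)·(-199) + (2)·(-280) = 33
  c_3 = (-1)·(1055) + 1·462 + (1)·(-199) + (-3)·(-280) = 48
  c_4 = 0·1055 + 5·462 + (3)·(-199) + (6)·(-280) = 33
p = 7; digits c_i = Σ_j d_{ij}·7^j, 0 ≤ d_{ij} < 7:
  c_1 = 17 = 3·7^0 + 2·7^1
  c_2 = 33 = 5·7^0 + 4·7^1
  c_3 = 48 = 6·7^0 + 6·7^1
  c_4 = 33 = 5·7^0 + 4·7^1
λ_0 = (3, 5, 6, 5)
λ_1 = (2, 4, 6, 4)

((3, 5, 6, 5), (2, 4, 6, 4))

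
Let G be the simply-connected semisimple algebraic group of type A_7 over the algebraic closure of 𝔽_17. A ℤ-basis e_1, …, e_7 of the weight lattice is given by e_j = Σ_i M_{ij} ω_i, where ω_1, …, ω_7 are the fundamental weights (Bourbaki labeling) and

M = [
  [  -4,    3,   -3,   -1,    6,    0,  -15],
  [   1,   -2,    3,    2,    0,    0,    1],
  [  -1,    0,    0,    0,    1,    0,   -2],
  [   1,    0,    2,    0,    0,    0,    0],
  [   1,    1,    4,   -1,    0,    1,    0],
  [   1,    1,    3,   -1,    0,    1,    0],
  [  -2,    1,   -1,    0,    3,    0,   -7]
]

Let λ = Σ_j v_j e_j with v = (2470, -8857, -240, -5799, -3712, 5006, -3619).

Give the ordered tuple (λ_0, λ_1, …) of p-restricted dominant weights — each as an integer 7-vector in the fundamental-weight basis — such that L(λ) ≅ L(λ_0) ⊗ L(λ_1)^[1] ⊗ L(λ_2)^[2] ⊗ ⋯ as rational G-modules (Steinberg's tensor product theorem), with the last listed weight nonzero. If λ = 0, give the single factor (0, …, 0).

((7, 14, 2, 1, 7, 9, 11), (3, 11, 11, 15, 16, 13, 3), (7, 14, 3, 6, 11, 12, 2))

ω-coordinates c = M·v, v = (2470, -8857, -240, -5799, -3712, 5006, -3619):
  c_1 = -4*2470 + 3*-8857 + -3*-240 + -1*-5799 + 6*-3712 + 0*5006 + -15*-3619 = 2081
  c_2 = 1*2470 + -2*-8857 + 3*-240 + 2*-5799 + 0*-3712 + 0*5006 + 1*-3619 = 4247
  c_3 = -1*2470 + 0*-8857 + 0*-240 + 0*-5799 + 1*-3712 + 0*5006 + -2*-3619 = 1056
  c_4 = 1*2470 + 0*-8857 + 2*-240 + 0*-5799 + 0*-3712 + 0*5006 + 0*-3619 = 1990
  c_5 = 1*2470 + 1*-8857 + 4*-240 + -1*-5799 + 0*-3712 + 1*5006 + 0*-3619 = 3458
  c_6 = 1*2470 + 1*-8857 + 3*-240 + -1*-5799 + 0*-3712 + 1*5006 + 0*-3619 = 3698
  c_7 = -2*2470 + 1*-8857 + -1*-240 + 0*-5799 + 3*-3712 + 0*5006 + -7*-3619 = 640
Expand coordinatewise in base 17:
  c_1 = 2081 = 7·17^0 + 3·17^1 + 7·17^2
  c_2 = 4247 = 14·17^0 + 11·17^1 + 14·17^2
  c_3 = 1056 = 2·17^0 + 11·17^1 + 3·17^2
  c_4 = 1990 = 1·17^0 + 15·17^1 + 6·17^2
  c_5 = 3458 = 7·17^0 + 16·17^1 + 11·17^2
  c_6 = 3698 = 9·17^0 + 13·17^1 + 12·17^2
  c_7 = 640 = 11·17^0 + 3·17^1 + 2·17^2
Factor λ_0 = (7, 14, 2, 1, 7, 9, 11)
Factor λ_1 = (3, 11, 11, 15, 16, 13, 3)
Factor λ_2 = (7, 14, 3, 6, 11, 12, 2)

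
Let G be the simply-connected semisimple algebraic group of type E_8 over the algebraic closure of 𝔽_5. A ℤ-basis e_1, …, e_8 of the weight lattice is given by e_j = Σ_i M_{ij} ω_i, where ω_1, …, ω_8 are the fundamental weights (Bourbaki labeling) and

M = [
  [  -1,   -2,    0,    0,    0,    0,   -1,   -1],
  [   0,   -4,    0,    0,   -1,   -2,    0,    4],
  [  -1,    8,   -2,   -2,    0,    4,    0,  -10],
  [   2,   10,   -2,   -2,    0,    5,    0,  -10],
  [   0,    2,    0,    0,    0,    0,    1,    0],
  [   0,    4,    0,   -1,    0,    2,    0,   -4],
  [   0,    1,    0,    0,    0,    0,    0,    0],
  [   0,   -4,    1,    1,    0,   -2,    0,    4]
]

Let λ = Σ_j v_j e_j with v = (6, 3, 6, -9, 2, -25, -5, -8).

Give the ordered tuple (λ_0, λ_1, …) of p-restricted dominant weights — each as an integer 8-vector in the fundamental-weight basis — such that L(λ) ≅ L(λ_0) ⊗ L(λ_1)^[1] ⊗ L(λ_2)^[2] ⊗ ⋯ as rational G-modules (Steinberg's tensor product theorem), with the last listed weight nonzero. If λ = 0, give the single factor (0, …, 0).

Change of basis e → ω: c = M·v where v = (6, 3, 6, -9, 2, -25, -5, -8):
  c_1 = -1*6 + -2*3 + 0*6 + 0*-9 + 0*2 + 0*-25 + -1*-5 + -1*-8 = 1
  c_2 = 0*6 + -4*3 + 0*6 + 0*-9 + -1*2 + -2*-25 + 0*-5 + 4*-8 = 4
  c_3 = -1*6 + 8*3 + -2*6 + -2*-9 + 0*2 + 4*-25 + 0*-5 + -10*-8 = 4
  c_4 = 2*6 + 10*3 + -2*6 + -2*-9 + 0*2 + 5*-25 + 0*-5 + -10*-8 = 3
  c_5 = 0*6 + 2*3 + 0*6 + 0*-9 + 0*2 + 0*-25 + 1*-5 + 0*-8 = 1
  c_6 = 0*6 + 4*3 + 0*6 + -1*-9 + 0*2 + 2*-25 + 0*-5 + -4*-8 = 3
  c_7 = 0*6 + 1*3 + 0*6 + 0*-9 + 0*2 + 0*-25 + 0*-5 + 0*-8 = 3
  c_8 = 0*6 + -4*3 + 1*6 + 1*-9 + 0*2 + -2*-25 + 0*-5 + 4*-8 = 3
Expand coordinatewise in base 5:
  c_1 = 1 = 1·5^0
  c_2 = 4 = 4·5^0
  c_3 = 4 = 4·5^0
  c_4 = 3 = 3·5^0
  c_5 = 1 = 1·5^0
  c_6 = 3 = 3·5^0
  c_7 = 3 = 3·5^0
  c_8 = 3 = 3·5^0
p-restricted factor λ_0 = (1, 4, 4, 3, 1, 3, 3, 3)

((1, 4, 4, 3, 1, 3, 3, 3),)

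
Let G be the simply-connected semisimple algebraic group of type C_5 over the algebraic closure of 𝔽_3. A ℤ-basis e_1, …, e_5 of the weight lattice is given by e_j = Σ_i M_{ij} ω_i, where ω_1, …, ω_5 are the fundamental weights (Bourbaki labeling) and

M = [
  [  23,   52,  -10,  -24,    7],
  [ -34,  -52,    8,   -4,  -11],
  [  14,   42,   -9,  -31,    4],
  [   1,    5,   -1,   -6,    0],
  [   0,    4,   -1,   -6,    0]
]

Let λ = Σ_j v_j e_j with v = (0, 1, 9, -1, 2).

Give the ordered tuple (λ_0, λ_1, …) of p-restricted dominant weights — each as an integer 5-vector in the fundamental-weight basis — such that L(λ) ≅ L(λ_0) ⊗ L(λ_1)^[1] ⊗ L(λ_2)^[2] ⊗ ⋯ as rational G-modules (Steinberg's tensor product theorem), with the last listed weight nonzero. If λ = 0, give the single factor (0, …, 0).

Compute c_i = Σ_j M_{ij} v_j with v = (0, 1, 9, -1, 2):
  c_1 = 23*0 + 52*1 + -10*9 + -24*-1 + 7*2 = 0
  c_2 = -34*0 + -52*1 + 8*9 + -4*-1 + -11*2 = 2
  c_3 = 14*0 + 42*1 + -9*9 + -31*-1 + 4*2 = 0
  c_4 = 1*0 + 5*1 + -1*9 + -6*-1 + 0*2 = 2
  c_5 = 0*0 + 4*1 + -1*9 + -6*-1 + 0*2 = 1
Writing each c_i in base p = 3:
  c_1 = 0
  c_2 = 2 = 2·3^0
  c_3 = 0
  c_4 = 2 = 2·3^0
  c_5 = 1 = 1·3^0
p-restricted factor λ_0 = (0, 2, 0, 2, 1)

((0, 2, 0, 2, 1),)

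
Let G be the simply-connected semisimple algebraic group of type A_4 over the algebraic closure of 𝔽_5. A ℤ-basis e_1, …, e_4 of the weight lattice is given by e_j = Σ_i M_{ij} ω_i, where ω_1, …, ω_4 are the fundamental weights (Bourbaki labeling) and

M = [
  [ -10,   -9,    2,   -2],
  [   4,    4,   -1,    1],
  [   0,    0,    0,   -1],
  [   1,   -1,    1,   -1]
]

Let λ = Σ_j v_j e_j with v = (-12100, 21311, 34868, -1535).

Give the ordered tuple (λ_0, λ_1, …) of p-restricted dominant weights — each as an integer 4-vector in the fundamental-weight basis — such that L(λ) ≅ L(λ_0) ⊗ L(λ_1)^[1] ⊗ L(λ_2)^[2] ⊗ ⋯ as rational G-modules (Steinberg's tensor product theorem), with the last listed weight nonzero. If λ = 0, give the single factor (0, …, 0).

((2, 1, 0, 2), (1, 3, 2, 3), (0, 2, 1, 4), (1, 3, 2, 3), (3, 0, 2, 4))

ω-coordinates c = M·v, v = (-12100, 21311, 34868, -1535):
  c_1 = (-10)·(-12100) + (-9)·(21311) + 2·34868 + (-2)·(-1535) = 2007
  c_2 = (4)·(-12100) + 4·21311 + (-1)·(34868) + (1)·(-1535) = 441
  c_3 = (0)·(-12100) + 0·21311 + 0·34868 + (-1)·(-1535) = 1535
  c_4 = (1)·(-12100) + (-1)·(21311) + 1·34868 + (-1)·(-1535) = 2992
Expand coordinatewise in base 5:
  c_1 = 2007 = 2·5^0 + 1·5^1 + 0·5^2 + 1·5^3 + 3·5^4
  c_2 = 441 = 1·5^0 + 3·5^1 + 2·5^2 + 3·5^3
  c_3 = 1535 = 0·5^0 + 2·5^1 + 1·5^2 + 2·5^3 + 2·5^4
  c_4 = 2992 = 2·5^0 + 3·5^1 + 4·5^2 + 3·5^3 + 4·5^4
Factor λ_0 = (2, 1, 0, 2)
Factor λ_1 = (1, 3, 2, 3)
Factor λ_2 = (0, 2, 1, 4)
Factor λ_3 = (1, 3, 2, 3)
Factor λ_4 = (3, 0, 2, 4)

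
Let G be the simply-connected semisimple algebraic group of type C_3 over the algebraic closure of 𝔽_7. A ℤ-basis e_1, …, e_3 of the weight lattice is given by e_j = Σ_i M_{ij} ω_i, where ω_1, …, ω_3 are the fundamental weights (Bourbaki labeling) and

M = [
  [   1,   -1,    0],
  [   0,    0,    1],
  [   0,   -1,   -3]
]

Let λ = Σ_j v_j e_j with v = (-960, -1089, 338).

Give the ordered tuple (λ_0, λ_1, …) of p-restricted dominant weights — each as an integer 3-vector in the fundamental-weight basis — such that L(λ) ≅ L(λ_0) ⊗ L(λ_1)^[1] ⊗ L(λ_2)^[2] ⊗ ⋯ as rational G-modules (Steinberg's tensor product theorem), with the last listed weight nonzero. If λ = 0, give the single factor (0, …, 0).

In the fundamental-weight basis, λ has coordinates c = M·v (v = (-960, -1089, 338)):
  c_1 = (1)·(-960) + (-1)·(-1089) + 0·338 = 129
  c_2 = (0)·(-960) + (0)·(-1089) + 1·338 = 338
  c_3 = (0)·(-960) + (-1)·(-1089) + (-3)·(338) = 75
Writing each c_i in base p = 7:
  c_1 = 129 = 3·7^0 + 4·7^1 + 2·7^2
  c_2 = 338 = 2·7^0 + 6·7^1 + 6·7^2
  c_3 = 75 = 5·7^0 + 3·7^1 + 1·7^2
Factor λ_0 = (3, 2, 5)
Factor λ_1 = (4, 6, 3)
Factor λ_2 = (2, 6, 1)

((3, 2, 5), (4, 6, 3), (2, 6, 1))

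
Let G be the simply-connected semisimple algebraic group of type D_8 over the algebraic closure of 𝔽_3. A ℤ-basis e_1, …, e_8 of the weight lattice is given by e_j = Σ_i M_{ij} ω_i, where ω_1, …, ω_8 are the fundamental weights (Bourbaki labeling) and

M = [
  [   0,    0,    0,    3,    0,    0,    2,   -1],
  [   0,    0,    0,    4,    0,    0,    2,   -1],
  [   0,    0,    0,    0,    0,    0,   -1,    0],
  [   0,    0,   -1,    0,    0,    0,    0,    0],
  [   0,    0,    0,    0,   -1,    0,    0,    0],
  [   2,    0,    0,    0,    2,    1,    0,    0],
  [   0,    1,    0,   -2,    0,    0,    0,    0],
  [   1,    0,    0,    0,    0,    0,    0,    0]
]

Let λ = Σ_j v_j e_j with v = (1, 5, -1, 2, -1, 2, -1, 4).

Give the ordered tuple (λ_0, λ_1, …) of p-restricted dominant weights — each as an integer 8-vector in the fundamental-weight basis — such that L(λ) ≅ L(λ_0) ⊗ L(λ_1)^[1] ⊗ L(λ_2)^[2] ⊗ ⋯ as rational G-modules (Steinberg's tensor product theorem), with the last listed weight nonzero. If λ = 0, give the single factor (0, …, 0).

((0, 2, 1, 1, 1, 2, 1, 1),)

Compute c_i = Σ_j M_{ij} v_j with v = (1, 5, -1, 2, -1, 2, -1, 4):
  c_1 = (0)·(1) + (0)·(5) + (0)·(-1) + (3)·(2) + (0)·(-1) + (0)·(2) + (2)·(-1) + (-1)·(4) = 0
  c_2 = (0)·(1) + (0)·(5) + (0)·(-1) + (4)·(2) + (0)·(-1) + (0)·(2) + (2)·(-1) + (-1)·(4) = 2
  c_3 = (0)·(1) + (0)·(5) + (0)·(-1) + (0)·(2) + (0)·(-1) + (0)·(2) + (-1)·(-1) + (0)·(4) = 1
  c_4 = (0)·(1) + (0)·(5) + (-1)·(-1) + (0)·(2) + (0)·(-1) + (0)·(2) + (0)·(-1) + (0)·(4) = 1
  c_5 = (0)·(1) + (0)·(5) + (0)·(-1) + (0)·(2) + (-1)·(-1) + (0)·(2) + (0)·(-1) + (0)·(4) = 1
  c_6 = (2)·(1) + (0)·(5) + (0)·(-1) + (0)·(2) + (2)·(-1) + (1)·(2) + (0)·(-1) + (0)·(4) = 2
  c_7 = (0)·(1) + (1)·(5) + (0)·(-1) + (-2)·(2) + (0)·(-1) + (0)·(2) + (0)·(-1) + (0)·(4) = 1
  c_8 = (1)·(1) + (0)·(5) + (0)·(-1) + (0)·(2) + (0)·(-1) + (0)·(2) + (0)·(-1) + (0)·(4) = 1
Expand coordinatewise in base 3:
  c_1 = 0
  c_2 = 2 = 2·3^0
  c_3 = 1 = 1·3^0
  c_4 = 1 = 1·3^0
  c_5 = 1 = 1·3^0
  c_6 = 2 = 2·3^0
  c_7 = 1 = 1·3^0
  c_8 = 1 = 1·3^0
p-restricted factor λ_0 = (0, 2, 1, 1, 1, 2, 1, 1)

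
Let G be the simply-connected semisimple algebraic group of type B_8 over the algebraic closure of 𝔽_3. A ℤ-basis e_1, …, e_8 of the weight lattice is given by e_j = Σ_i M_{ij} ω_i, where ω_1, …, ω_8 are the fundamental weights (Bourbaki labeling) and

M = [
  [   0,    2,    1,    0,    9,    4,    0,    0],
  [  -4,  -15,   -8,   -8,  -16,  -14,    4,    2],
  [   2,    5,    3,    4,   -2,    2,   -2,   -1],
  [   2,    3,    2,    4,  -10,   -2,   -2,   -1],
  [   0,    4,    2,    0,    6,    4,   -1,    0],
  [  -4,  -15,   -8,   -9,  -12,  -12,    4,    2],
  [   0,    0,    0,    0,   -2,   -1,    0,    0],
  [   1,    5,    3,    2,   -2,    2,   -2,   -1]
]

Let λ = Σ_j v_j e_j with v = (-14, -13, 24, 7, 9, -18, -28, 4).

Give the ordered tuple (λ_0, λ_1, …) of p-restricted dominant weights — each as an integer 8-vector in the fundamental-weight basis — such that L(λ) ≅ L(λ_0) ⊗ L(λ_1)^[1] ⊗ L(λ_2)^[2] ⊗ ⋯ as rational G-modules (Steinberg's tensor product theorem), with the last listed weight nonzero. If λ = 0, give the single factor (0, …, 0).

Change of basis e → ω: c = M·v where v = (-14, -13, 24, 7, 9, -18, -28, 4):
  c_1 = (0)·(-14) + (2)·(-13) + (1)·(24) + (0)·(7) + (9)·(9) + (4)·(-18) + (0)·(-28) + (0)·(4) = 7
  c_2 = (-4)·(-14) + (-15)·(-13) + (-8)·(24) + (-8)·(7) + (-16)·(9) + (-14)·(-18) + (4)·(-28) + (2)·(4) = 7
  c_3 = (2)·(-14) + (5)·(-13) + (3)·(24) + (4)·(7) + (-2)·(9) + (2)·(-18) + (-2)·(-28) + (-1)·(4) = 5
  c_4 = (2)·(-14) + (3)·(-13) + (2)·(24) + (4)·(7) + (-10)·(9) + (-2)·(-18) + (-2)·(-28) + (-1)·(4) = 7
  c_5 = (0)·(-14) + (4)·(-13) + (2)·(24) + (0)·(7) + (6)·(9) + (4)·(-18) + (-1)·(-28) + (0)·(4) = 6
  c_6 = (-4)·(-14) + (-15)·(-13) + (-8)·(24) + (-9)·(7) + (-12)·(9) + (-12)·(-18) + (4)·(-28) + (2)·(4) = 0
  c_7 = (0)·(-14) + (0)·(-13) + (0)·(24) + (0)·(7) + (-2)·(9) + (-1)·(-18) + (0)·(-28) + (0)·(4) = 0
  c_8 = (1)·(-14) + (5)·(-13) + (3)·(24) + (2)·(7) + (-2)·(9) + (2)·(-18) + (-2)·(-28) + (-1)·(4) = 5
Base-3 expansion of each c_i:
  c_1 = 7 = 1·3^0 + 2·3^1
  c_2 = 7 = 1·3^0 + 2·3^1
  c_3 = 5 = 2·3^0 + 1·3^1
  c_4 = 7 = 1·3^0 + 2·3^1
  c_5 = 6 = 0·3^0 + 2·3^1
  c_6 = 0
  c_7 = 0
  c_8 = 5 = 2·3^0 + 1·3^1
λ_0 = (1, 1, 2, 1, 0, 0, 0, 2)
λ_1 = (2, 2, 1, 2, 2, 0, 0, 1)

((1, 1, 2, 1, 0, 0, 0, 2), (2, 2, 1, 2, 2, 0, 0, 1))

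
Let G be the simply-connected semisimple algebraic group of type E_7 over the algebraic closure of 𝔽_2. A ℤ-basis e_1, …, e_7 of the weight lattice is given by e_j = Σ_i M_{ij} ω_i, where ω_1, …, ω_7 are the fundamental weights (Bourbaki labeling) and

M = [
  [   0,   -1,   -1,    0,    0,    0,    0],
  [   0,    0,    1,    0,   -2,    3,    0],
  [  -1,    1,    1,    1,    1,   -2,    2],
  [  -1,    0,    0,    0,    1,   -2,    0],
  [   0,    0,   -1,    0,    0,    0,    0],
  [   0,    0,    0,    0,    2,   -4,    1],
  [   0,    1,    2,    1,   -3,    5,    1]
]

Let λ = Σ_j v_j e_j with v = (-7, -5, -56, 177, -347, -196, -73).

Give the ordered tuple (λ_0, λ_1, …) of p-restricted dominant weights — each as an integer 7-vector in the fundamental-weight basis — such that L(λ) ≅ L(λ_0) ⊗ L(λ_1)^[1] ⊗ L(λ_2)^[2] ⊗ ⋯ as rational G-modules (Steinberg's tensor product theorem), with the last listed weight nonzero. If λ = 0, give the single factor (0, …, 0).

ω-coordinates c = M·v, v = (-7, -5, -56, 177, -347, -196, -73):
  c_1 = (0)·(-7) + (-1)·(-5) + (-1)·(-56) + (0)·(177) + (0)·(-347) + (0)·(-196) + (0)·(-73) = 61
  c_2 = (0)·(-7) + (0)·(-5) + (1)·(-56) + (0)·(177) + (-2)·(-347) + (3)·(-196) + (0)·(-73) = 50
  c_3 = (-1)·(-7) + (1)·(-5) + (1)·(-56) + (1)·(177) + (1)·(-347) + (-2)·(-196) + (2)·(-73) = 22
  c_4 = (-1)·(-7) + (0)·(-5) + (0)·(-56) + (0)·(177) + (1)·(-347) + (-2)·(-196) + (0)·(-73) = 52
  c_5 = (0)·(-7) + (0)·(-5) + (-1)·(-56) + (0)·(177) + (0)·(-347) + (0)·(-196) + (0)·(-73) = 56
  c_6 = (0)·(-7) + (0)·(-5) + (0)·(-56) + (0)·(177) + (2)·(-347) + (-4)·(-196) + (1)·(-73) = 17
  c_7 = (0)·(-7) + (1)·(-5) + (2)·(-56) + (1)·(177) + (-3)·(-347) + (5)·(-196) + (1)·(-73) = 48
p = 2; digits c_i = Σ_j d_{ij}·2^j, 0 ≤ d_{ij} < 2:
  c_1 = 61 = 1·2^0 + 0·2^1 + 1·2^2 + 1·2^3 + 1·2^4 + 1·2^5
  c_2 = 50 = 0·2^0 + 1·2^1 + 0·2^2 + 0·2^3 + 1·2^4 + 1·2^5
  c_3 = 22 = 0·2^0 + 1·2^1 + 1·2^2 + 0·2^3 + 1·2^4
  c_4 = 52 = 0·2^0 + 0·2^1 + 1·2^2 + 0·2^3 + 1·2^4 + 1·2^5
  c_5 = 56 = 0·2^0 + 0·2^1 + 0·2^2 + 1·2^3 + 1·2^4 + 1·2^5
  c_6 = 17 = 1·2^0 + 0·2^1 + 0·2^2 + 0·2^3 + 1·2^4
  c_7 = 48 = 0·2^0 + 0·2^1 + 0·2^2 + 0·2^3 + 1·2^4 + 1·2^5
λ_0 = (1, 0, 0, 0, 0, 1, 0)
λ_1 = (0, 1, 1, 0, 0, 0, 0)
λ_2 = (1, 0, 1, 1, 0, 0, 0)
λ_3 = (1, 0, 0, 0, 1, 0, 0)
λ_4 = (1, 1, 1, 1, 1, 1, 1)
λ_5 = (1, 1, 0, 1, 1, 0, 1)

((1, 0, 0, 0, 0, 1, 0), (0, 1, 1, 0, 0, 0, 0), (1, 0, 1, 1, 0, 0, 0), (1, 0, 0, 0, 1, 0, 0), (1, 1, 1, 1, 1, 1, 1), (1, 1, 0, 1, 1, 0, 1))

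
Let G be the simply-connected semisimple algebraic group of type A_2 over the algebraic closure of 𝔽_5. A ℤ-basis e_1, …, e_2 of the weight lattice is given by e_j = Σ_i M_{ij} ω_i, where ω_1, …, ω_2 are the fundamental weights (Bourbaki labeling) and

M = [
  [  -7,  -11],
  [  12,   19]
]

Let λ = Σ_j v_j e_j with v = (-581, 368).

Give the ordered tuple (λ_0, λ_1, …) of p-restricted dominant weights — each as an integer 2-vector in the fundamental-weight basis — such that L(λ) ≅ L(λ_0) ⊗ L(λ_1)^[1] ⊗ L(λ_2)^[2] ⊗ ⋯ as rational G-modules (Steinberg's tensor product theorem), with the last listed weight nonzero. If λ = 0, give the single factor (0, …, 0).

In the fundamental-weight basis, λ has coordinates c = M·v (v = (-581, 368)):
  c_1 = (-7)·(-581) + (-11)·(368) = 19
  c_2 = (12)·(-581) + 19·368 = 20
Expand coordinatewise in base 5:
  c_1 = 19 = 4·5^0 + 3·5^1
  c_2 = 20 = 0·5^0 + 4·5^1
Factor λ_0 = (4, 0)
Factor λ_1 = (3, 4)

((4, 0), (3, 4))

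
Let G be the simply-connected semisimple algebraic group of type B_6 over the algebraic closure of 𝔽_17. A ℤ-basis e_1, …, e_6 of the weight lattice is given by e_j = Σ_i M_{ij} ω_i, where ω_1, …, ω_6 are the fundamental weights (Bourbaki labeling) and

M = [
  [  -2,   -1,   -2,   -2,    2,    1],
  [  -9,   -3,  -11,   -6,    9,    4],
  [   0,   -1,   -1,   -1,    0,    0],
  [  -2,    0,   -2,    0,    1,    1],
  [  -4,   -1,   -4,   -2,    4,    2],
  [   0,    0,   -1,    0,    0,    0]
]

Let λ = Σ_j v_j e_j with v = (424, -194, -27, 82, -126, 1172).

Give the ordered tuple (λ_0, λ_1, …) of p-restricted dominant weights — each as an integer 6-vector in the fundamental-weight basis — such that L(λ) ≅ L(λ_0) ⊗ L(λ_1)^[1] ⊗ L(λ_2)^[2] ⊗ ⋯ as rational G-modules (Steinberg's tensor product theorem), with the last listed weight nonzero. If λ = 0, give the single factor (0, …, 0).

((3, 6, 3, 14, 10, 10), (9, 7, 8, 14, 16, 1))

Change of basis e → ω: c = M·v where v = (424, -194, -27, 82, -126, 1172):
  c_1 = (-2)·(424) + (-1)·(-194) + (-2)·(-27) + (-2)·(82) + (2)·(-126) + (1)·(1172) = 156
  c_2 = (-9)·(424) + (-3)·(-194) + (-11)·(-27) + (-6)·(82) + (9)·(-126) + (4)·(1172) = 125
  c_3 = (0)·(424) + (-1)·(-194) + (-1)·(-27) + (-1)·(82) + (0)·(-126) + (0)·(1172) = 139
  c_4 = (-2)·(424) + (0)·(-194) + (-2)·(-27) + (0)·(82) + (1)·(-126) + (1)·(1172) = 252
  c_5 = (-4)·(424) + (-1)·(-194) + (-4)·(-27) + (-2)·(82) + (4)·(-126) + (2)·(1172) = 282
  c_6 = (0)·(424) + (0)·(-194) + (-1)·(-27) + (0)·(82) + (0)·(-126) + (0)·(1172) = 27
Base-17 expansion of each c_i:
  c_1 = 156 = 3·17^0 + 9·17^1
  c_2 = 125 = 6·17^0 + 7·17^1
  c_3 = 139 = 3·17^0 + 8·17^1
  c_4 = 252 = 14·17^0 + 14·17^1
  c_5 = 282 = 10·17^0 + 16·17^1
  c_6 = 27 = 10·17^0 + 1·17^1
λ_0 = (3, 6, 3, 14, 10, 10)
λ_1 = (9, 7, 8, 14, 16, 1)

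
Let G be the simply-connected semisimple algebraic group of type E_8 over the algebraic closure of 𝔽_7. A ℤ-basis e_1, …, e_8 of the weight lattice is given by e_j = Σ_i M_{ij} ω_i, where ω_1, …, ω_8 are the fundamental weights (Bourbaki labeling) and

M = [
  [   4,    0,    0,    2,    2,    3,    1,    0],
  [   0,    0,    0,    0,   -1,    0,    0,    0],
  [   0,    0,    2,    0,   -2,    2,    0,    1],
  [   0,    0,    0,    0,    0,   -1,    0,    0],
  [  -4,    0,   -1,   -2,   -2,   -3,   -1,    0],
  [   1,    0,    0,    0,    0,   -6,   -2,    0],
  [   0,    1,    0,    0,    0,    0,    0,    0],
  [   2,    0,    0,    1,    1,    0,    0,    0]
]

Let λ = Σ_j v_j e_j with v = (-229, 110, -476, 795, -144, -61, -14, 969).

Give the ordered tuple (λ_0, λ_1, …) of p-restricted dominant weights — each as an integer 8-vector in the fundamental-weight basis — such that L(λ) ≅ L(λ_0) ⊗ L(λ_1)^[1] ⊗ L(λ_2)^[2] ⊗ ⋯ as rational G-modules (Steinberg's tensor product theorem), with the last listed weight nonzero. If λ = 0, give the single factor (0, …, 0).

ω-coordinates c = M·v, v = (-229, 110, -476, 795, -144, -61, -14, 969):
  c_1 = (4)·(-229) + (0)·(110) + (0)·(-476) + (2)·(795) + (2)·(-144) + (3)·(-61) + (1)·(-14) + (0)·(969) = 189
  c_2 = (0)·(-229) + (0)·(110) + (0)·(-476) + (0)·(795) + (-1)·(-144) + (0)·(-61) + (0)·(-14) + (0)·(969) = 144
  c_3 = (0)·(-229) + (0)·(110) + (2)·(-476) + (0)·(795) + (-2)·(-144) + (2)·(-61) + (0)·(-14) + (1)·(969) = 183
  c_4 = (0)·(-229) + (0)·(110) + (0)·(-476) + (0)·(795) + (0)·(-144) + (-1)·(-61) + (0)·(-14) + (0)·(969) = 61
  c_5 = (-4)·(-229) + (0)·(110) + (-1)·(-476) + (-2)·(795) + (-2)·(-144) + (-3)·(-61) + (-1)·(-14) + (0)·(969) = 287
  c_6 = (1)·(-229) + (0)·(110) + (0)·(-476) + (0)·(795) + (0)·(-144) + (-6)·(-61) + (-2)·(-14) + (0)·(969) = 165
  c_7 = (0)·(-229) + (1)·(110) + (0)·(-476) + (0)·(795) + (0)·(-144) + (0)·(-61) + (0)·(-14) + (0)·(969) = 110
  c_8 = (2)·(-229) + (0)·(110) + (0)·(-476) + (1)·(795) + (1)·(-144) + (0)·(-61) + (0)·(-14) + (0)·(969) = 193
p = 7; digits c_i = Σ_j d_{ij}·7^j, 0 ≤ d_{ij} < 7:
  c_1 = 189 = 0·7^0 + 6·7^1 + 3·7^2
  c_2 = 144 = 4·7^0 + 6·7^1 + 2·7^2
  c_3 = 183 = 1·7^0 + 5·7^1 + 3·7^2
  c_4 = 61 = 5·7^0 + 1·7^1 + 1·7^2
  c_5 = 287 = 0·7^0 + 6·7^1 + 5·7^2
  c_6 = 165 = 4·7^0 + 2·7^1 + 3·7^2
  c_7 = 110 = 5·7^0 + 1·7^1 + 2·7^2
  c_8 = 193 = 4·7^0 + 6·7^1 + 3·7^2
λ_0 = (0, 4, 1, 5, 0, 4, 5, 4)
λ_1 = (6, 6, 5, 1, 6, 2, 1, 6)
λ_2 = (3, 2, 3, 1, 5, 3, 2, 3)

((0, 4, 1, 5, 0, 4, 5, 4), (6, 6, 5, 1, 6, 2, 1, 6), (3, 2, 3, 1, 5, 3, 2, 3))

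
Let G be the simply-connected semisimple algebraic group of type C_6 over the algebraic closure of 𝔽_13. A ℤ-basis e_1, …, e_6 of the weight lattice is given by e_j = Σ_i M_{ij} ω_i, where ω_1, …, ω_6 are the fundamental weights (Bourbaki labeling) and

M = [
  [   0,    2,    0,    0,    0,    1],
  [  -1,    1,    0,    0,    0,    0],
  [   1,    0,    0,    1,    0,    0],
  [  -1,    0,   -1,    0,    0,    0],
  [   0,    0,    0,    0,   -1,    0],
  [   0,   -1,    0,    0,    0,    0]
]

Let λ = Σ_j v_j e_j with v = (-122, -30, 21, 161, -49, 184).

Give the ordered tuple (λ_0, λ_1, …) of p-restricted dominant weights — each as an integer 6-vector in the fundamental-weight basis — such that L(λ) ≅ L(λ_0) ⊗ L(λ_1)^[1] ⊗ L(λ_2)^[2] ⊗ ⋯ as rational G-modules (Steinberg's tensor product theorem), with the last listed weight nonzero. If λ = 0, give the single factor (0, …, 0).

((7, 1, 0, 10, 10, 4), (9, 7, 3, 7, 3, 2))

Compute c_i = Σ_j M_{ij} v_j with v = (-122, -30, 21, 161, -49, 184):
  c_1 = (0)·(-122) + (2)·(-30) + (0)·(21) + (0)·(161) + (0)·(-49) + (1)·(184) = 124
  c_2 = (-1)·(-122) + (1)·(-30) + (0)·(21) + (0)·(161) + (0)·(-49) + (0)·(184) = 92
  c_3 = (1)·(-122) + (0)·(-30) + (0)·(21) + (1)·(161) + (0)·(-49) + (0)·(184) = 39
  c_4 = (-1)·(-122) + (0)·(-30) + (-1)·(21) + (0)·(161) + (0)·(-49) + (0)·(184) = 101
  c_5 = (0)·(-122) + (0)·(-30) + (0)·(21) + (0)·(161) + (-1)·(-49) + (0)·(184) = 49
  c_6 = (0)·(-122) + (-1)·(-30) + (0)·(21) + (0)·(161) + (0)·(-49) + (0)·(184) = 30
p = 13; digits c_i = Σ_j d_{ij}·13^j, 0 ≤ d_{ij} < 13:
  c_1 = 124 = 7·13^0 + 9·13^1
  c_2 = 92 = 1·13^0 + 7·13^1
  c_3 = 39 = 0·13^0 + 3·13^1
  c_4 = 101 = 10·13^0 + 7·13^1
  c_5 = 49 = 10·13^0 + 3·13^1
  c_6 = 30 = 4·13^0 + 2·13^1
λ_0 = (7, 1, 0, 10, 10, 4)
λ_1 = (9, 7, 3, 7, 3, 2)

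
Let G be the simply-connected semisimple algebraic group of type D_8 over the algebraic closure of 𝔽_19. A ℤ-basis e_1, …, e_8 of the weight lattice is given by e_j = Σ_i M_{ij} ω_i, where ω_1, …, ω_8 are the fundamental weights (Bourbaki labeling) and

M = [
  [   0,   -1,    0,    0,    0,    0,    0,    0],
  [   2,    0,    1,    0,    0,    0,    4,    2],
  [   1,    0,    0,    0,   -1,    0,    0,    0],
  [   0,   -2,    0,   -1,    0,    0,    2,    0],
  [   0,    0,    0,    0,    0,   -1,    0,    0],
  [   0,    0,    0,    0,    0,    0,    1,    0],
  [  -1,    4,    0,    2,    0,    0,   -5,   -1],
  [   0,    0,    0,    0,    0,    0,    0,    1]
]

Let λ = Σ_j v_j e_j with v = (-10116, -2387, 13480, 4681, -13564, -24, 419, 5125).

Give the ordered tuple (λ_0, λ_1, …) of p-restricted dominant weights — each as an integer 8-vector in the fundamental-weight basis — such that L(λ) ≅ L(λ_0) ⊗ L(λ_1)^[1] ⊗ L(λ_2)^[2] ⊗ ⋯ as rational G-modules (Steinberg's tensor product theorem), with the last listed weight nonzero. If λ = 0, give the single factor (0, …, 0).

Compute c_i = Σ_j M_{ij} v_j with v = (-10116, -2387, 13480, 4681, -13564, -24, 419, 5125):
  c_1 = 0*-10116 + -1*-2387 + 0*13480 + 0*4681 + 0*-13564 + 0*-24 + 0*419 + 0*5125 = 2387
  c_2 = 2*-10116 + 0*-2387 + 1*13480 + 0*4681 + 0*-13564 + 0*-24 + 4*419 + 2*5125 = 5174
  c_3 = 1*-10116 + 0*-2387 + 0*13480 + 0*4681 + -1*-13564 + 0*-24 + 0*419 + 0*5125 = 3448
  c_4 = 0*-10116 + -2*-2387 + 0*13480 + -1*4681 + 0*-13564 + 0*-24 + 2*419 + 0*5125 = 931
  c_5 = 0*-10116 + 0*-2387 + 0*13480 + 0*4681 + 0*-13564 + -1*-24 + 0*419 + 0*5125 = 24
  c_6 = 0*-10116 + 0*-2387 + 0*13480 + 0*4681 + 0*-13564 + 0*-24 + 1*419 + 0*5125 = 419
  c_7 = -1*-10116 + 4*-2387 + 0*13480 + 2*4681 + 0*-13564 + 0*-24 + -5*419 + -1*5125 = 2710
  c_8 = 0*-10116 + 0*-2387 + 0*13480 + 0*4681 + 0*-13564 + 0*-24 + 0*419 + 1*5125 = 5125
Expand coordinatewise in base 19:
  c_1 = 2387 = 12·19^0 + 11·19^1 + 6·19^2
  c_2 = 5174 = 6·19^0 + 6·19^1 + 14·19^2
  c_3 = 3448 = 9·19^0 + 10·19^1 + 9·19^2
  c_4 = 931 = 0·19^0 + 11·19^1 + 2·19^2
  c_5 = 24 = 5·19^0 + 1·19^1
  c_6 = 419 = 1·19^0 + 3·19^1 + 1·19^2
  c_7 = 2710 = 12·19^0 + 9·19^1 + 7·19^2
  c_8 = 5125 = 14·19^0 + 3·19^1 + 14·19^2
Factor λ_0 = (12, 6, 9, 0, 5, 1, 12, 14)
Factor λ_1 = (11, 6, 10, 11, 1, 3, 9, 3)
Factor λ_2 = (6, 14, 9, 2, 0, 1, 7, 14)

((12, 6, 9, 0, 5, 1, 12, 14), (11, 6, 10, 11, 1, 3, 9, 3), (6, 14, 9, 2, 0, 1, 7, 14))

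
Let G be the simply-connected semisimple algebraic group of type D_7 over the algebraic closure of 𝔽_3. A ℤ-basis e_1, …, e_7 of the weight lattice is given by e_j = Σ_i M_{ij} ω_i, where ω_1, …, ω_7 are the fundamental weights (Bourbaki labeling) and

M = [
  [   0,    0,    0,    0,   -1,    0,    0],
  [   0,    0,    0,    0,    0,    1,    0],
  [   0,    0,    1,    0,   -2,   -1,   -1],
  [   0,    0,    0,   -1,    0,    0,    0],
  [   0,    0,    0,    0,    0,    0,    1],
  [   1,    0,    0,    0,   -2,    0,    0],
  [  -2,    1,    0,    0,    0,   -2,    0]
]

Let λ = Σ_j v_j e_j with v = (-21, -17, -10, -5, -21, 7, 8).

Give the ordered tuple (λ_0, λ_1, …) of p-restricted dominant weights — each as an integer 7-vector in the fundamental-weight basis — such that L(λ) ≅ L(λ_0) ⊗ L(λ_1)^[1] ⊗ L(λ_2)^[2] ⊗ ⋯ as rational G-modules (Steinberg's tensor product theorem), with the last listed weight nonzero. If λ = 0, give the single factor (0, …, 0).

((0, 1, 2, 2, 2, 0, 2), (1, 2, 2, 1, 2, 1, 0), (2, 0, 1, 0, 0, 2, 1))

Compute c_i = Σ_j M_{ij} v_j with v = (-21, -17, -10, -5, -21, 7, 8):
  c_1 = (0)·(-21) + (0)·(-17) + (0)·(-10) + (0)·(-5) + (-1)·(-21) + (0)·(7) + (0)·(8) = 21
  c_2 = (0)·(-21) + (0)·(-17) + (0)·(-10) + (0)·(-5) + (0)·(-21) + (1)·(7) + (0)·(8) = 7
  c_3 = (0)·(-21) + (0)·(-17) + (1)·(-10) + (0)·(-5) + (-2)·(-21) + (-1)·(7) + (-1)·(8) = 17
  c_4 = (0)·(-21) + (0)·(-17) + (0)·(-10) + (-1)·(-5) + (0)·(-21) + (0)·(7) + (0)·(8) = 5
  c_5 = (0)·(-21) + (0)·(-17) + (0)·(-10) + (0)·(-5) + (0)·(-21) + (0)·(7) + (1)·(8) = 8
  c_6 = (1)·(-21) + (0)·(-17) + (0)·(-10) + (0)·(-5) + (-2)·(-21) + (0)·(7) + (0)·(8) = 21
  c_7 = (-2)·(-21) + (1)·(-17) + (0)·(-10) + (0)·(-5) + (0)·(-21) + (-2)·(7) + (0)·(8) = 11
Expand coordinatewise in base 3:
  c_1 = 21 = 0·3^0 + 1·3^1 + 2·3^2
  c_2 = 7 = 1·3^0 + 2·3^1
  c_3 = 17 = 2·3^0 + 2·3^1 + 1·3^2
  c_4 = 5 = 2·3^0 + 1·3^1
  c_5 = 8 = 2·3^0 + 2·3^1
  c_6 = 21 = 0·3^0 + 1·3^1 + 2·3^2
  c_7 = 11 = 2·3^0 + 0·3^1 + 1·3^2
p-restricted factor λ_0 = (0, 1, 2, 2, 2, 0, 2)
p-restricted factor λ_1 = (1, 2, 2, 1, 2, 1, 0)
p-restricted factor λ_2 = (2, 0, 1, 0, 0, 2, 1)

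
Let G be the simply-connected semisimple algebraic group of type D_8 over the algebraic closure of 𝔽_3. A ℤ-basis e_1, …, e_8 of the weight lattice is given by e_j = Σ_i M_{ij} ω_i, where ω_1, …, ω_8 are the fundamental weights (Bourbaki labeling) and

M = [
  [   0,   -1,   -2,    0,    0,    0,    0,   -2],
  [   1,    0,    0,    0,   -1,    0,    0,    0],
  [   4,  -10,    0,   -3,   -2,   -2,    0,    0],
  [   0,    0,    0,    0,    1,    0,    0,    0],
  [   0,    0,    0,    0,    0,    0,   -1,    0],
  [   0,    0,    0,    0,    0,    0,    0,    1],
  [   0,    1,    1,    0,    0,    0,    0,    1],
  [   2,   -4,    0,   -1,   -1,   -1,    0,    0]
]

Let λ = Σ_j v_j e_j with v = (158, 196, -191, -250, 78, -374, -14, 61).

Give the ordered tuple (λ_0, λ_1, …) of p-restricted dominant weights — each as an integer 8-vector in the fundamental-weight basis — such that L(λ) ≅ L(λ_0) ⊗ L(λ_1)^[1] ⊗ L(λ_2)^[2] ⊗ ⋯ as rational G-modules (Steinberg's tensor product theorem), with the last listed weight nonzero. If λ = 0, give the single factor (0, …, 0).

((1, 2, 2, 0, 2, 1, 0, 0), (0, 2, 1, 2, 1, 2, 1, 2), (1, 2, 1, 2, 1, 0, 1, 2), (2, 2, 0, 2, 0, 2, 2, 2))

Change of basis e → ω: c = M·v where v = (158, 196, -191, -250, 78, -374, -14, 61):
  c_1 = 0·158 + (-1)·(196) + (-2)·(-191) + (0)·(-250) + 0·78 + (0)·(-374) + (0)·(-14) + (-2)·(61) = 64
  c_2 = 1·158 + 0·196 + (0)·(-191) + (0)·(-250) + (-1)·(78) + (0)·(-374) + (0)·(-14) + 0·61 = 80
  c_3 = 4·158 + (-10)·(196) + (0)·(-191) + (-3)·(-250) + (-2)·(78) + (-2)·(-374) + (0)·(-14) + 0·61 = 14
  c_4 = 0·158 + 0·196 + (0)·(-191) + (0)·(-250) + 1·78 + (0)·(-374) + (0)·(-14) + 0·61 = 78
  c_5 = 0·158 + 0·196 + (0)·(-191) + (0)·(-250) + 0·78 + (0)·(-374) + (-1)·(-14) + 0·61 = 14
  c_6 = 0·158 + 0·196 + (0)·(-191) + (0)·(-250) + 0·78 + (0)·(-374) + (0)·(-14) + 1·61 = 61
  c_7 = 0·158 + 1·196 + (1)·(-191) + (0)·(-250) + 0·78 + (0)·(-374) + (0)·(-14) + 1·61 = 66
  c_8 = 2·158 + (-4)·(196) + (0)·(-191) + (-1)·(-250) + (-1)·(78) + (-1)·(-374) + (0)·(-14) + 0·61 = 78
Expand coordinatewise in base 3:
  c_1 = 64 = 1·3^0 + 0·3^1 + 1·3^2 + 2·3^3
  c_2 = 80 = 2·3^0 + 2·3^1 + 2·3^2 + 2·3^3
  c_3 = 14 = 2·3^0 + 1·3^1 + 1·3^2
  c_4 = 78 = 0·3^0 + 2·3^1 + 2·3^2 + 2·3^3
  c_5 = 14 = 2·3^0 + 1·3^1 + 1·3^2
  c_6 = 61 = 1·3^0 + 2·3^1 + 0·3^2 + 2·3^3
  c_7 = 66 = 0·3^0 + 1·3^1 + 1·3^2 + 2·3^3
  c_8 = 78 = 0·3^0 + 2·3^1 + 2·3^2 + 2·3^3
λ_0 = (1, 2, 2, 0, 2, 1, 0, 0)
λ_1 = (0, 2, 1, 2, 1, 2, 1, 2)
λ_2 = (1, 2, 1, 2, 1, 0, 1, 2)
λ_3 = (2, 2, 0, 2, 0, 2, 2, 2)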